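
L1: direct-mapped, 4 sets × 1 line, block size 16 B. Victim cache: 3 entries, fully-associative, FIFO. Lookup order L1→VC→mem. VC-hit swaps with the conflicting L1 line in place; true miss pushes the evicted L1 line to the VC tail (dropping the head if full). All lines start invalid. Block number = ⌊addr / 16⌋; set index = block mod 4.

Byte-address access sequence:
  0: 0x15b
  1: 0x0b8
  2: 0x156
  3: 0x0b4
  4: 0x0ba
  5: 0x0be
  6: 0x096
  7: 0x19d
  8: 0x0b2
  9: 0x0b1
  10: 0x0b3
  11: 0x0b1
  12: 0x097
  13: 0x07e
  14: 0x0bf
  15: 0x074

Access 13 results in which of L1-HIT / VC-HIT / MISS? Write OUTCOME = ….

  [0] addr=0x15b blk=21 s=1: MISS | VC []
  [1] addr=0xb8 blk=11 s=3: MISS | VC []
  [2] addr=0x156 blk=21 s=1: L1-HIT | VC []
  [3] addr=0xb4 blk=11 s=3: L1-HIT | VC []
  [4] addr=0xba blk=11 s=3: L1-HIT | VC []
  [5] addr=0xbe blk=11 s=3: L1-HIT | VC []
  [6] addr=0x96 blk=9 s=1: MISS | VC [21]
  [7] addr=0x19d blk=25 s=1: MISS | VC [21, 9]
  [8] addr=0xb2 blk=11 s=3: L1-HIT | VC [21, 9]
  [9] addr=0xb1 blk=11 s=3: L1-HIT | VC [21, 9]
  [10] addr=0xb3 blk=11 s=3: L1-HIT | VC [21, 9]
  [11] addr=0xb1 blk=11 s=3: L1-HIT | VC [21, 9]
  [12] addr=0x97 blk=9 s=1: VC-HIT | VC [21, 25]
  [13] addr=0x7e blk=7 s=3: MISS | VC [21, 25, 11]
  [14] addr=0xbf blk=11 s=3: VC-HIT | VC [21, 25, 7]
  [15] addr=0x74 blk=7 s=3: VC-HIT | VC [21, 25, 11]

OUTCOME = MISS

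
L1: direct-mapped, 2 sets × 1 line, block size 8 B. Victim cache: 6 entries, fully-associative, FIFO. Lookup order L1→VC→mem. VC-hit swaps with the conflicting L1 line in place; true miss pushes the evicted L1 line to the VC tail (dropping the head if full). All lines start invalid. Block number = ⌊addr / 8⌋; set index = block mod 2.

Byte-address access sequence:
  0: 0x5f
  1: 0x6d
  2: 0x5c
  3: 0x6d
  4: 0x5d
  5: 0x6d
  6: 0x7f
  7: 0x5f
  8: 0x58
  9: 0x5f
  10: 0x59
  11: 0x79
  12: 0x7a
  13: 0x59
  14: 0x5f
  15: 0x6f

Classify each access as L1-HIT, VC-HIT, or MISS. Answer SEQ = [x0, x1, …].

  [0] addr=0x5f blk=11 s=1: MISS | VC []
  [1] addr=0x6d blk=13 s=1: MISS | VC [11]
  [2] addr=0x5c blk=11 s=1: VC-HIT | VC [13]
  [3] addr=0x6d blk=13 s=1: VC-HIT | VC [11]
  [4] addr=0x5d blk=11 s=1: VC-HIT | VC [13]
  [5] addr=0x6d blk=13 s=1: VC-HIT | VC [11]
  [6] addr=0x7f blk=15 s=1: MISS | VC [11, 13]
  [7] addr=0x5f blk=11 s=1: VC-HIT | VC [15, 13]
  [8] addr=0x58 blk=11 s=1: L1-HIT | VC [15, 13]
  [9] addr=0x5f blk=11 s=1: L1-HIT | VC [15, 13]
  [10] addr=0x59 blk=11 s=1: L1-HIT | VC [15, 13]
  [11] addr=0x79 blk=15 s=1: VC-HIT | VC [11, 13]
  [12] addr=0x7a blk=15 s=1: L1-HIT | VC [11, 13]
  [13] addr=0x59 blk=11 s=1: VC-HIT | VC [15, 13]
  [14] addr=0x5f blk=11 s=1: L1-HIT | VC [15, 13]
  [15] addr=0x6f blk=13 s=1: VC-HIT | VC [15, 11]

SEQ = [MISS, MISS, VC-HIT, VC-HIT, VC-HIT, VC-HIT, MISS, VC-HIT, L1-HIT, L1-HIT, L1-HIT, VC-HIT, L1-HIT, VC-HIT, L1-HIT, VC-HIT]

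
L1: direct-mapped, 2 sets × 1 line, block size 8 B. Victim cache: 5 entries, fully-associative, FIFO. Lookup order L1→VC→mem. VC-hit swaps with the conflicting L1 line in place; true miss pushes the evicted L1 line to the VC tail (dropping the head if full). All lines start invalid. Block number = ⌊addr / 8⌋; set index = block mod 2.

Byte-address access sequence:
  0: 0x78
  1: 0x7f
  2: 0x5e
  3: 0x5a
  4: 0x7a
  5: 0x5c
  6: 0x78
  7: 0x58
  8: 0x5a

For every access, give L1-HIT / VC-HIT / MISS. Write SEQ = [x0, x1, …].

SEQ = [MISS, L1-HIT, MISS, L1-HIT, VC-HIT, VC-HIT, VC-HIT, VC-HIT, L1-HIT]

  [0] addr=0x78 blk=15 s=1: MISS | VC []
  [1] addr=0x7f blk=15 s=1: L1-HIT | VC []
  [2] addr=0x5e blk=11 s=1: MISS | VC [15]
  [3] addr=0x5a blk=11 s=1: L1-HIT | VC [15]
  [4] addr=0x7a blk=15 s=1: VC-HIT | VC [11]
  [5] addr=0x5c blk=11 s=1: VC-HIT | VC [15]
  [6] addr=0x78 blk=15 s=1: VC-HIT | VC [11]
  [7] addr=0x58 blk=11 s=1: VC-HIT | VC [15]
  [8] addr=0x5a blk=11 s=1: L1-HIT | VC [15]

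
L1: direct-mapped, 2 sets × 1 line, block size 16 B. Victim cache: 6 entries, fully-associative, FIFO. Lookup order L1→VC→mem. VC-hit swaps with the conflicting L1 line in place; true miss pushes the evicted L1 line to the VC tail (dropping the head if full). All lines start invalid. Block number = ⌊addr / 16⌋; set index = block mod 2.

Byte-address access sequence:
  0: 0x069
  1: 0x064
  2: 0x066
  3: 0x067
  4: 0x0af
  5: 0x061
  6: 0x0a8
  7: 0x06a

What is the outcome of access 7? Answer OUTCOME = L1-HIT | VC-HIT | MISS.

#0 0x69→b6/s0 MISS; vc=[]
#1 0x64→b6/s0 L1-HIT; vc=[]
#2 0x66→b6/s0 L1-HIT; vc=[]
#3 0x67→b6/s0 L1-HIT; vc=[]
#4 0xaf→b10/s0 MISS; vc=[6]
#5 0x61→b6/s0 VC-HIT; vc=[10]
#6 0xa8→b10/s0 VC-HIT; vc=[6]
#7 0x6a→b6/s0 VC-HIT; vc=[10]

OUTCOME = VC-HIT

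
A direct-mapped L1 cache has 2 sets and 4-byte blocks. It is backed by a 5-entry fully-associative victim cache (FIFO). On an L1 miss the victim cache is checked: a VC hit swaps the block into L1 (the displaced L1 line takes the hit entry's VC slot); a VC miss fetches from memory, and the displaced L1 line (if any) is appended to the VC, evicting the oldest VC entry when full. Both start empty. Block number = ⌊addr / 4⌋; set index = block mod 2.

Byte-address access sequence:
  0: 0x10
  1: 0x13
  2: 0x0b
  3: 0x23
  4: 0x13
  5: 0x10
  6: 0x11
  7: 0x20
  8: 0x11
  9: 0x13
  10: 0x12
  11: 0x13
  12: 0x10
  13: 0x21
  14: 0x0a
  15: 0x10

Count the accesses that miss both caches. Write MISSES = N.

MISSES = 3

0: 0x10 (blk 4, set 0) → MISS  vc=[]
1: 0x13 (blk 4, set 0) → L1-HIT  vc=[]
2: 0xb (blk 2, set 0) → MISS  vc=[4]
3: 0x23 (blk 8, set 0) → MISS  vc=[4, 2]
4: 0x13 (blk 4, set 0) → VC-HIT  vc=[8, 2]
5: 0x10 (blk 4, set 0) → L1-HIT  vc=[8, 2]
6: 0x11 (blk 4, set 0) → L1-HIT  vc=[8, 2]
7: 0x20 (blk 8, set 0) → VC-HIT  vc=[4, 2]
8: 0x11 (blk 4, set 0) → VC-HIT  vc=[8, 2]
9: 0x13 (blk 4, set 0) → L1-HIT  vc=[8, 2]
10: 0x12 (blk 4, set 0) → L1-HIT  vc=[8, 2]
11: 0x13 (blk 4, set 0) → L1-HIT  vc=[8, 2]
12: 0x10 (blk 4, set 0) → L1-HIT  vc=[8, 2]
13: 0x21 (blk 8, set 0) → VC-HIT  vc=[4, 2]
14: 0xa (blk 2, set 0) → VC-HIT  vc=[4, 8]
15: 0x10 (blk 4, set 0) → VC-HIT  vc=[2, 8]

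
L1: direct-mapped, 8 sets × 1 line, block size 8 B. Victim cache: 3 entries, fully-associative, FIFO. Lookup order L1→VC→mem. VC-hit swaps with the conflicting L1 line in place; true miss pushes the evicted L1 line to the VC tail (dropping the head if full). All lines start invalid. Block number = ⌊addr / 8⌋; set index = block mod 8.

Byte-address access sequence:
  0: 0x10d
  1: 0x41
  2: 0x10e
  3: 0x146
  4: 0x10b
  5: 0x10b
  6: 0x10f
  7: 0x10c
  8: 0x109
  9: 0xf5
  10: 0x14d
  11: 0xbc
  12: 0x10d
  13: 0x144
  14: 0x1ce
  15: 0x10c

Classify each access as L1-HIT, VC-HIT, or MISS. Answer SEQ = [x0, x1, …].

#0 0x10d→b33/s1 MISS; vc=[]
#1 0x41→b8/s0 MISS; vc=[]
#2 0x10e→b33/s1 L1-HIT; vc=[]
#3 0x146→b40/s0 MISS; vc=[8]
#4 0x10b→b33/s1 L1-HIT; vc=[8]
#5 0x10b→b33/s1 L1-HIT; vc=[8]
#6 0x10f→b33/s1 L1-HIT; vc=[8]
#7 0x10c→b33/s1 L1-HIT; vc=[8]
#8 0x109→b33/s1 L1-HIT; vc=[8]
#9 0xf5→b30/s6 MISS; vc=[8]
#10 0x14d→b41/s1 MISS; vc=[8,33]
#11 0xbc→b23/s7 MISS; vc=[8,33]
#12 0x10d→b33/s1 VC-HIT; vc=[8,41]
#13 0x144→b40/s0 L1-HIT; vc=[8,41]
#14 0x1ce→b57/s1 MISS; vc=[8,41,33]
#15 0x10c→b33/s1 VC-HIT; vc=[8,41,57]

SEQ = [MISS, MISS, L1-HIT, MISS, L1-HIT, L1-HIT, L1-HIT, L1-HIT, L1-HIT, MISS, MISS, MISS, VC-HIT, L1-HIT, MISS, VC-HIT]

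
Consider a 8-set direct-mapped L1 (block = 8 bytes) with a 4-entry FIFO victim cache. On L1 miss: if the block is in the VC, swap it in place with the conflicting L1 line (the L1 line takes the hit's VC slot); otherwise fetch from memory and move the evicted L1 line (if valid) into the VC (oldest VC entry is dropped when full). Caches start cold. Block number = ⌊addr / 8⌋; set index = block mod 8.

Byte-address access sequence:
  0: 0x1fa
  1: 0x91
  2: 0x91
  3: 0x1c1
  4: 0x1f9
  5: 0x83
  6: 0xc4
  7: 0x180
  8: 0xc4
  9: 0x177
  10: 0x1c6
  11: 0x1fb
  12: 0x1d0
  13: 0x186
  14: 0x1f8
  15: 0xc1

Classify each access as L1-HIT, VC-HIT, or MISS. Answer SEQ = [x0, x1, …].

  [0] addr=0x1fa blk=63 s=7: MISS | VC []
  [1] addr=0x91 blk=18 s=2: MISS | VC []
  [2] addr=0x91 blk=18 s=2: L1-HIT | VC []
  [3] addr=0x1c1 blk=56 s=0: MISS | VC []
  [4] addr=0x1f9 blk=63 s=7: L1-HIT | VC []
  [5] addr=0x83 blk=16 s=0: MISS | VC [56]
  [6] addr=0xc4 blk=24 s=0: MISS | VC [56, 16]
  [7] addr=0x180 blk=48 s=0: MISS | VC [56, 16, 24]
  [8] addr=0xc4 blk=24 s=0: VC-HIT | VC [56, 16, 48]
  [9] addr=0x177 blk=46 s=6: MISS | VC [56, 16, 48]
  [10] addr=0x1c6 blk=56 s=0: VC-HIT | VC [24, 16, 48]
  [11] addr=0x1fb blk=63 s=7: L1-HIT | VC [24, 16, 48]
  [12] addr=0x1d0 blk=58 s=2: MISS | VC [24, 16, 48, 18]
  [13] addr=0x186 blk=48 s=0: VC-HIT | VC [24, 16, 56, 18]
  [14] addr=0x1f8 blk=63 s=7: L1-HIT | VC [24, 16, 56, 18]
  [15] addr=0xc1 blk=24 s=0: VC-HIT | VC [48, 16, 56, 18]

SEQ = [MISS, MISS, L1-HIT, MISS, L1-HIT, MISS, MISS, MISS, VC-HIT, MISS, VC-HIT, L1-HIT, MISS, VC-HIT, L1-HIT, VC-HIT]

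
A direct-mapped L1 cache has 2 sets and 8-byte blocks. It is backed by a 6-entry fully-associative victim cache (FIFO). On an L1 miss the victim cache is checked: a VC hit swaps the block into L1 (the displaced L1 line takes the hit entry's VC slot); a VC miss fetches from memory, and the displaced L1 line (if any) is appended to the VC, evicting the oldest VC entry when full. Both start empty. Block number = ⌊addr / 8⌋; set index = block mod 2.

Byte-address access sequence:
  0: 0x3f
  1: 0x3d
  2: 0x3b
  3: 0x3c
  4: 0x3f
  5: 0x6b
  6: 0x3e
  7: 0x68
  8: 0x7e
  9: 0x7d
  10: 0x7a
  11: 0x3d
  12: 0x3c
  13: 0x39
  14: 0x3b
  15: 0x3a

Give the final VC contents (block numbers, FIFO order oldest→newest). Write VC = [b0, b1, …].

#0 0x3f→b7/s1 MISS; vc=[]
#1 0x3d→b7/s1 L1-HIT; vc=[]
#2 0x3b→b7/s1 L1-HIT; vc=[]
#3 0x3c→b7/s1 L1-HIT; vc=[]
#4 0x3f→b7/s1 L1-HIT; vc=[]
#5 0x6b→b13/s1 MISS; vc=[7]
#6 0x3e→b7/s1 VC-HIT; vc=[13]
#7 0x68→b13/s1 VC-HIT; vc=[7]
#8 0x7e→b15/s1 MISS; vc=[7,13]
#9 0x7d→b15/s1 L1-HIT; vc=[7,13]
#10 0x7a→b15/s1 L1-HIT; vc=[7,13]
#11 0x3d→b7/s1 VC-HIT; vc=[15,13]
#12 0x3c→b7/s1 L1-HIT; vc=[15,13]
#13 0x39→b7/s1 L1-HIT; vc=[15,13]
#14 0x3b→b7/s1 L1-HIT; vc=[15,13]
#15 0x3a→b7/s1 L1-HIT; vc=[15,13]

VC = [15, 13]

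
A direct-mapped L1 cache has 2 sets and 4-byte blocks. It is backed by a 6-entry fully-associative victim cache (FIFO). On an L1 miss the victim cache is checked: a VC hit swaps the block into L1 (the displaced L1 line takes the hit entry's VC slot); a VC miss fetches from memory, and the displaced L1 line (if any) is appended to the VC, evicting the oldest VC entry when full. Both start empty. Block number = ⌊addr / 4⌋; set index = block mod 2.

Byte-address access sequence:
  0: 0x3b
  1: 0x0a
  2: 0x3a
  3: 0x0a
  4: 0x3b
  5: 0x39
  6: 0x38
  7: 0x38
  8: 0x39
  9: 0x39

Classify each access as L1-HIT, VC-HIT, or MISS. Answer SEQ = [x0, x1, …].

SEQ = [MISS, MISS, VC-HIT, VC-HIT, VC-HIT, L1-HIT, L1-HIT, L1-HIT, L1-HIT, L1-HIT]

  [0] addr=0x3b blk=14 s=0: MISS | VC []
  [1] addr=0xa blk=2 s=0: MISS | VC [14]
  [2] addr=0x3a blk=14 s=0: VC-HIT | VC [2]
  [3] addr=0xa blk=2 s=0: VC-HIT | VC [14]
  [4] addr=0x3b blk=14 s=0: VC-HIT | VC [2]
  [5] addr=0x39 blk=14 s=0: L1-HIT | VC [2]
  [6] addr=0x38 blk=14 s=0: L1-HIT | VC [2]
  [7] addr=0x38 blk=14 s=0: L1-HIT | VC [2]
  [8] addr=0x39 blk=14 s=0: L1-HIT | VC [2]
  [9] addr=0x39 blk=14 s=0: L1-HIT | VC [2]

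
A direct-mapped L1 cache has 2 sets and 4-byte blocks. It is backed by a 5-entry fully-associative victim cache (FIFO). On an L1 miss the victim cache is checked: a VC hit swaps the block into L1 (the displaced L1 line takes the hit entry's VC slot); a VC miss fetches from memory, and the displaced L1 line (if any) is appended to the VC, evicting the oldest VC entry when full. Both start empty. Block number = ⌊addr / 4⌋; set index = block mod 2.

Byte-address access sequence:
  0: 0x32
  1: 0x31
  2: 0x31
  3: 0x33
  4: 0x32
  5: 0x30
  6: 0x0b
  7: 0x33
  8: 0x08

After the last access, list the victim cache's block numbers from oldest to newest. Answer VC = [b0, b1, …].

VC = [12]

0: 0x32 (blk 12, set 0) → MISS  vc=[]
1: 0x31 (blk 12, set 0) → L1-HIT  vc=[]
2: 0x31 (blk 12, set 0) → L1-HIT  vc=[]
3: 0x33 (blk 12, set 0) → L1-HIT  vc=[]
4: 0x32 (blk 12, set 0) → L1-HIT  vc=[]
5: 0x30 (blk 12, set 0) → L1-HIT  vc=[]
6: 0xb (blk 2, set 0) → MISS  vc=[12]
7: 0x33 (blk 12, set 0) → VC-HIT  vc=[2]
8: 0x8 (blk 2, set 0) → VC-HIT  vc=[12]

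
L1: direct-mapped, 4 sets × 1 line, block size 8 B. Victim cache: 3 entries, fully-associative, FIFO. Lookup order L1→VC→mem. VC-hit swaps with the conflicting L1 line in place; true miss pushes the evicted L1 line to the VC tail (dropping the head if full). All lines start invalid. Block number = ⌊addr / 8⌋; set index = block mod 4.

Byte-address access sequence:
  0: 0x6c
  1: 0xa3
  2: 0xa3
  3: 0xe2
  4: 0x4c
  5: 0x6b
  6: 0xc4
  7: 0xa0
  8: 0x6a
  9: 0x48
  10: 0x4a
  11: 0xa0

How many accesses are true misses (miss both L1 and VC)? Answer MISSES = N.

0: 0x6c (blk 13, set 1) → MISS  vc=[]
1: 0xa3 (blk 20, set 0) → MISS  vc=[]
2: 0xa3 (blk 20, set 0) → L1-HIT  vc=[]
3: 0xe2 (blk 28, set 0) → MISS  vc=[20]
4: 0x4c (blk 9, set 1) → MISS  vc=[20, 13]
5: 0x6b (blk 13, set 1) → VC-HIT  vc=[20, 9]
6: 0xc4 (blk 24, set 0) → MISS  vc=[20, 9, 28]
7: 0xa0 (blk 20, set 0) → VC-HIT  vc=[24, 9, 28]
8: 0x6a (blk 13, set 1) → L1-HIT  vc=[24, 9, 28]
9: 0x48 (blk 9, set 1) → VC-HIT  vc=[24, 13, 28]
10: 0x4a (blk 9, set 1) → L1-HIT  vc=[24, 13, 28]
11: 0xa0 (blk 20, set 0) → L1-HIT  vc=[24, 13, 28]

MISSES = 5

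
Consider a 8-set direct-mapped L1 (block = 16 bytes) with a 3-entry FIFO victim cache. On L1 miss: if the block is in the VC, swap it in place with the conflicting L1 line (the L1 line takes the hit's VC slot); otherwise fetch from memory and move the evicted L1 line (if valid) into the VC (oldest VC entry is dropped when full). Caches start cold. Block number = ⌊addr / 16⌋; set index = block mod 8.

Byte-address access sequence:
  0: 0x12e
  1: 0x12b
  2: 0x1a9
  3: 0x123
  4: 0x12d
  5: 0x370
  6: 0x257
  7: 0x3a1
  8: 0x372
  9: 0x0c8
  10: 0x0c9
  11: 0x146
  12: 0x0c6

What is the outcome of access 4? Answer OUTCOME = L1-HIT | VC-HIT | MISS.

OUTCOME = L1-HIT

#0 0x12e→b18/s2 MISS; vc=[]
#1 0x12b→b18/s2 L1-HIT; vc=[]
#2 0x1a9→b26/s2 MISS; vc=[18]
#3 0x123→b18/s2 VC-HIT; vc=[26]
#4 0x12d→b18/s2 L1-HIT; vc=[26]
#5 0x370→b55/s7 MISS; vc=[26]
#6 0x257→b37/s5 MISS; vc=[26]
#7 0x3a1→b58/s2 MISS; vc=[26,18]
#8 0x372→b55/s7 L1-HIT; vc=[26,18]
#9 0xc8→b12/s4 MISS; vc=[26,18]
#10 0xc9→b12/s4 L1-HIT; vc=[26,18]
#11 0x146→b20/s4 MISS; vc=[26,18,12]
#12 0xc6→b12/s4 VC-HIT; vc=[26,18,20]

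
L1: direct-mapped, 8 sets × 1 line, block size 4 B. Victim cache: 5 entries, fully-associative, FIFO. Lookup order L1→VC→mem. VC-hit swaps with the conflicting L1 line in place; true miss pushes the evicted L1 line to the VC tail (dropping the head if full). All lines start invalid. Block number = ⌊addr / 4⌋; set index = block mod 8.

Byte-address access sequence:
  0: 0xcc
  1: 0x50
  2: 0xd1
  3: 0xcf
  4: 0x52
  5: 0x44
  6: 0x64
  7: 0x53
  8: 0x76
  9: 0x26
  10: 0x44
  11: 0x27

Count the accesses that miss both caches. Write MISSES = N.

MISSES = 7

  [0] addr=0xcc blk=51 s=3: MISS | VC []
  [1] addr=0x50 blk=20 s=4: MISS | VC []
  [2] addr=0xd1 blk=52 s=4: MISS | VC [20]
  [3] addr=0xcf blk=51 s=3: L1-HIT | VC [20]
  [4] addr=0x52 blk=20 s=4: VC-HIT | VC [52]
  [5] addr=0x44 blk=17 s=1: MISS | VC [52]
  [6] addr=0x64 blk=25 s=1: MISS | VC [52, 17]
  [7] addr=0x53 blk=20 s=4: L1-HIT | VC [52, 17]
  [8] addr=0x76 blk=29 s=5: MISS | VC [52, 17]
  [9] addr=0x26 blk=9 s=1: MISS | VC [52, 17, 25]
  [10] addr=0x44 blk=17 s=1: VC-HIT | VC [52, 9, 25]
  [11] addr=0x27 blk=9 s=1: VC-HIT | VC [52, 17, 25]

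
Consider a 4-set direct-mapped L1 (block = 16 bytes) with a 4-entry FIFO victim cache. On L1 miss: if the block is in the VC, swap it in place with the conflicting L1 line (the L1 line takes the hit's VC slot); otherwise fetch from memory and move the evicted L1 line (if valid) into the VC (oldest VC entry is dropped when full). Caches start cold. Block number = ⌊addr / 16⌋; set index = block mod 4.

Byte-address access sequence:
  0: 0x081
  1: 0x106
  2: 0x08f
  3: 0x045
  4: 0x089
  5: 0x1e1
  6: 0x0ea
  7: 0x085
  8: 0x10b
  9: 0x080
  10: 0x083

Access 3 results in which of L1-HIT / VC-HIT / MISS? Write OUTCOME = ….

OUTCOME = MISS

0: 0x81 (blk 8, set 0) → MISS  vc=[]
1: 0x106 (blk 16, set 0) → MISS  vc=[8]
2: 0x8f (blk 8, set 0) → VC-HIT  vc=[16]
3: 0x45 (blk 4, set 0) → MISS  vc=[16, 8]
4: 0x89 (blk 8, set 0) → VC-HIT  vc=[16, 4]
5: 0x1e1 (blk 30, set 2) → MISS  vc=[16, 4]
6: 0xea (blk 14, set 2) → MISS  vc=[16, 4, 30]
7: 0x85 (blk 8, set 0) → L1-HIT  vc=[16, 4, 30]
8: 0x10b (blk 16, set 0) → VC-HIT  vc=[8, 4, 30]
9: 0x80 (blk 8, set 0) → VC-HIT  vc=[16, 4, 30]
10: 0x83 (blk 8, set 0) → L1-HIT  vc=[16, 4, 30]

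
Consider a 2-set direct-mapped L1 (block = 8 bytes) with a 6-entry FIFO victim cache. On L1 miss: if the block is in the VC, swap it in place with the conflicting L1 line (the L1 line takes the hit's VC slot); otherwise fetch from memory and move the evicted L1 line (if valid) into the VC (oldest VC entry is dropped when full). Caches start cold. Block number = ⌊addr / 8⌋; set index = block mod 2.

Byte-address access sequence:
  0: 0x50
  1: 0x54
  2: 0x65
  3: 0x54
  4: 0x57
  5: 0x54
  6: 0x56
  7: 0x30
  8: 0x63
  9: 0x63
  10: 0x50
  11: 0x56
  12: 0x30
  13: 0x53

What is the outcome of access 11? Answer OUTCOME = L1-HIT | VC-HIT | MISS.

OUTCOME = L1-HIT

0: 0x50 (blk 10, set 0) → MISS  vc=[]
1: 0x54 (blk 10, set 0) → L1-HIT  vc=[]
2: 0x65 (blk 12, set 0) → MISS  vc=[10]
3: 0x54 (blk 10, set 0) → VC-HIT  vc=[12]
4: 0x57 (blk 10, set 0) → L1-HIT  vc=[12]
5: 0x54 (blk 10, set 0) → L1-HIT  vc=[12]
6: 0x56 (blk 10, set 0) → L1-HIT  vc=[12]
7: 0x30 (blk 6, set 0) → MISS  vc=[12, 10]
8: 0x63 (blk 12, set 0) → VC-HIT  vc=[6, 10]
9: 0x63 (blk 12, set 0) → L1-HIT  vc=[6, 10]
10: 0x50 (blk 10, set 0) → VC-HIT  vc=[6, 12]
11: 0x56 (blk 10, set 0) → L1-HIT  vc=[6, 12]
12: 0x30 (blk 6, set 0) → VC-HIT  vc=[10, 12]
13: 0x53 (blk 10, set 0) → VC-HIT  vc=[6, 12]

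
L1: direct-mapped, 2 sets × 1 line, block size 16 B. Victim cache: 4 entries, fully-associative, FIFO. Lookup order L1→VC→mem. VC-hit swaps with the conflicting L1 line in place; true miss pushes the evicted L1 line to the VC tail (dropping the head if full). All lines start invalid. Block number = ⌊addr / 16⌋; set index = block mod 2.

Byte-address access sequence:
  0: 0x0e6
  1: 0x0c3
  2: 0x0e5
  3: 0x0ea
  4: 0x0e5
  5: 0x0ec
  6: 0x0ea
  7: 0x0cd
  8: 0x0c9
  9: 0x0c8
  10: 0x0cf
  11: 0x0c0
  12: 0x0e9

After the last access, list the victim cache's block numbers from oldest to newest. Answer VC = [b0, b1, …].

VC = [12]

#0 0xe6→b14/s0 MISS; vc=[]
#1 0xc3→b12/s0 MISS; vc=[14]
#2 0xe5→b14/s0 VC-HIT; vc=[12]
#3 0xea→b14/s0 L1-HIT; vc=[12]
#4 0xe5→b14/s0 L1-HIT; vc=[12]
#5 0xec→b14/s0 L1-HIT; vc=[12]
#6 0xea→b14/s0 L1-HIT; vc=[12]
#7 0xcd→b12/s0 VC-HIT; vc=[14]
#8 0xc9→b12/s0 L1-HIT; vc=[14]
#9 0xc8→b12/s0 L1-HIT; vc=[14]
#10 0xcf→b12/s0 L1-HIT; vc=[14]
#11 0xc0→b12/s0 L1-HIT; vc=[14]
#12 0xe9→b14/s0 VC-HIT; vc=[12]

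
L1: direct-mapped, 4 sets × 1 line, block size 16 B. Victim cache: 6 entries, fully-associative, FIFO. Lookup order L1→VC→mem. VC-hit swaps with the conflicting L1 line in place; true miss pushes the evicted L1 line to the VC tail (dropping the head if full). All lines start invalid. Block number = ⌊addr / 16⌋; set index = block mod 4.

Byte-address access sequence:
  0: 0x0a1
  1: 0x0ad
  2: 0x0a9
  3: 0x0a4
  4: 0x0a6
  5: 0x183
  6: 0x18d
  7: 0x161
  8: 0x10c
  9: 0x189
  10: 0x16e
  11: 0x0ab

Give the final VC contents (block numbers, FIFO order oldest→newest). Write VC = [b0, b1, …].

VC = [22, 16]

#0 0xa1→b10/s2 MISS; vc=[]
#1 0xad→b10/s2 L1-HIT; vc=[]
#2 0xa9→b10/s2 L1-HIT; vc=[]
#3 0xa4→b10/s2 L1-HIT; vc=[]
#4 0xa6→b10/s2 L1-HIT; vc=[]
#5 0x183→b24/s0 MISS; vc=[]
#6 0x18d→b24/s0 L1-HIT; vc=[]
#7 0x161→b22/s2 MISS; vc=[10]
#8 0x10c→b16/s0 MISS; vc=[10,24]
#9 0x189→b24/s0 VC-HIT; vc=[10,16]
#10 0x16e→b22/s2 L1-HIT; vc=[10,16]
#11 0xab→b10/s2 VC-HIT; vc=[22,16]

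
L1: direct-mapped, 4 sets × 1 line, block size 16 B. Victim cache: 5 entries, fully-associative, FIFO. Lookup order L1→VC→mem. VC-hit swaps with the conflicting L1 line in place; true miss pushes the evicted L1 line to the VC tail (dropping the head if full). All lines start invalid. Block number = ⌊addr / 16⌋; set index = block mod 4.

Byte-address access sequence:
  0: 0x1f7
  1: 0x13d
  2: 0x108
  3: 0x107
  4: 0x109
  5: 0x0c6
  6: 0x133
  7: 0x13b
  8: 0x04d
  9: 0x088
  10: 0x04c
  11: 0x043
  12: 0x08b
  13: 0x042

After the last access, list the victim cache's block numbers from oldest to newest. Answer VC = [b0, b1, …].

#0 0x1f7→b31/s3 MISS; vc=[]
#1 0x13d→b19/s3 MISS; vc=[31]
#2 0x108→b16/s0 MISS; vc=[31]
#3 0x107→b16/s0 L1-HIT; vc=[31]
#4 0x109→b16/s0 L1-HIT; vc=[31]
#5 0xc6→b12/s0 MISS; vc=[31,16]
#6 0x133→b19/s3 L1-HIT; vc=[31,16]
#7 0x13b→b19/s3 L1-HIT; vc=[31,16]
#8 0x4d→b4/s0 MISS; vc=[31,16,12]
#9 0x88→b8/s0 MISS; vc=[31,16,12,4]
#10 0x4c→b4/s0 VC-HIT; vc=[31,16,12,8]
#11 0x43→b4/s0 L1-HIT; vc=[31,16,12,8]
#12 0x8b→b8/s0 VC-HIT; vc=[31,16,12,4]
#13 0x42→b4/s0 VC-HIT; vc=[31,16,12,8]

VC = [31, 16, 12, 8]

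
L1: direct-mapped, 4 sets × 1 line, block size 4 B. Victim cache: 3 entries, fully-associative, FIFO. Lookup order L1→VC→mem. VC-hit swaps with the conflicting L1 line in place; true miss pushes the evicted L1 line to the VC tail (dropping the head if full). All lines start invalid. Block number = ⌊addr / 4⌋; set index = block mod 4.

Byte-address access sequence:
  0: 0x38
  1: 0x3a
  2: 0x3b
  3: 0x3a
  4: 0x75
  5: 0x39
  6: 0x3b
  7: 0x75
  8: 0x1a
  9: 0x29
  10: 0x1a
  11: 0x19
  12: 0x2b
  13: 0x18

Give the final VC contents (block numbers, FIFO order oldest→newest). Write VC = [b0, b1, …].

0: 0x38 (blk 14, set 2) → MISS  vc=[]
1: 0x3a (blk 14, set 2) → L1-HIT  vc=[]
2: 0x3b (blk 14, set 2) → L1-HIT  vc=[]
3: 0x3a (blk 14, set 2) → L1-HIT  vc=[]
4: 0x75 (blk 29, set 1) → MISS  vc=[]
5: 0x39 (blk 14, set 2) → L1-HIT  vc=[]
6: 0x3b (blk 14, set 2) → L1-HIT  vc=[]
7: 0x75 (blk 29, set 1) → L1-HIT  vc=[]
8: 0x1a (blk 6, set 2) → MISS  vc=[14]
9: 0x29 (blk 10, set 2) → MISS  vc=[14, 6]
10: 0x1a (blk 6, set 2) → VC-HIT  vc=[14, 10]
11: 0x19 (blk 6, set 2) → L1-HIT  vc=[14, 10]
12: 0x2b (blk 10, set 2) → VC-HIT  vc=[14, 6]
13: 0x18 (blk 6, set 2) → VC-HIT  vc=[14, 10]

VC = [14, 10]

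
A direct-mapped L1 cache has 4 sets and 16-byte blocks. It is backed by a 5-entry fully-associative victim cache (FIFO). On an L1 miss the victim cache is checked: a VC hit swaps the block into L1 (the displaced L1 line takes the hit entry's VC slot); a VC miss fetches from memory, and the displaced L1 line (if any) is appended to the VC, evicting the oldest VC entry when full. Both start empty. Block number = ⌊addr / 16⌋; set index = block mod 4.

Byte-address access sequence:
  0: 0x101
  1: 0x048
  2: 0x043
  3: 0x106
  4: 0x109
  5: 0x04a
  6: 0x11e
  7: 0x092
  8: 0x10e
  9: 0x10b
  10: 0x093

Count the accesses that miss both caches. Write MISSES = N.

MISSES = 4

  [0] addr=0x101 blk=16 s=0: MISS | VC []
  [1] addr=0x48 blk=4 s=0: MISS | VC [16]
  [2] addr=0x43 blk=4 s=0: L1-HIT | VC [16]
  [3] addr=0x106 blk=16 s=0: VC-HIT | VC [4]
  [4] addr=0x109 blk=16 s=0: L1-HIT | VC [4]
  [5] addr=0x4a blk=4 s=0: VC-HIT | VC [16]
  [6] addr=0x11e blk=17 s=1: MISS | VC [16]
  [7] addr=0x92 blk=9 s=1: MISS | VC [16, 17]
  [8] addr=0x10e blk=16 s=0: VC-HIT | VC [4, 17]
  [9] addr=0x10b blk=16 s=0: L1-HIT | VC [4, 17]
  [10] addr=0x93 blk=9 s=1: L1-HIT | VC [4, 17]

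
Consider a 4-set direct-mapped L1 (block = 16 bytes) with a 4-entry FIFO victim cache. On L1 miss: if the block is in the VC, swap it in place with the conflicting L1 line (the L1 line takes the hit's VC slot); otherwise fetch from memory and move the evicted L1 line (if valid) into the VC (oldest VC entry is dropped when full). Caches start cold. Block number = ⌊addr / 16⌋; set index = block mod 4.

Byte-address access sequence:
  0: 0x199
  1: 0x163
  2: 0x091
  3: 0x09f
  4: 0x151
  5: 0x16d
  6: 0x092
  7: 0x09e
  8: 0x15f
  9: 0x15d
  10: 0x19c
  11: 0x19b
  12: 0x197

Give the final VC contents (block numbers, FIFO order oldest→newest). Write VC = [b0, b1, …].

0: 0x199 (blk 25, set 1) → MISS  vc=[]
1: 0x163 (blk 22, set 2) → MISS  vc=[]
2: 0x91 (blk 9, set 1) → MISS  vc=[25]
3: 0x9f (blk 9, set 1) → L1-HIT  vc=[25]
4: 0x151 (blk 21, set 1) → MISS  vc=[25, 9]
5: 0x16d (blk 22, set 2) → L1-HIT  vc=[25, 9]
6: 0x92 (blk 9, set 1) → VC-HIT  vc=[25, 21]
7: 0x9e (blk 9, set 1) → L1-HIT  vc=[25, 21]
8: 0x15f (blk 21, set 1) → VC-HIT  vc=[25, 9]
9: 0x15d (blk 21, set 1) → L1-HIT  vc=[25, 9]
10: 0x19c (blk 25, set 1) → VC-HIT  vc=[21, 9]
11: 0x19b (blk 25, set 1) → L1-HIT  vc=[21, 9]
12: 0x197 (blk 25, set 1) → L1-HIT  vc=[21, 9]

VC = [21, 9]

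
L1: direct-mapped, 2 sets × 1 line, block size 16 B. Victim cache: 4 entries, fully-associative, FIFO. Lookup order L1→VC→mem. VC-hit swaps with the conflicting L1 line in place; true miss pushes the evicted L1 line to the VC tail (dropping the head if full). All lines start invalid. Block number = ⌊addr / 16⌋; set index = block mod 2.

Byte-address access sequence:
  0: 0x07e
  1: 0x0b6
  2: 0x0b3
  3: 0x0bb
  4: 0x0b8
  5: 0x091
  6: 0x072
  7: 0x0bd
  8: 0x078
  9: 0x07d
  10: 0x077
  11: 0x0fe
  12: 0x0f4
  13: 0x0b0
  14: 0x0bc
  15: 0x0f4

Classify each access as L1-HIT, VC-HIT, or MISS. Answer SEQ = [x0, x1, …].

SEQ = [MISS, MISS, L1-HIT, L1-HIT, L1-HIT, MISS, VC-HIT, VC-HIT, VC-HIT, L1-HIT, L1-HIT, MISS, L1-HIT, VC-HIT, L1-HIT, VC-HIT]

#0 0x7e→b7/s1 MISS; vc=[]
#1 0xb6→b11/s1 MISS; vc=[7]
#2 0xb3→b11/s1 L1-HIT; vc=[7]
#3 0xbb→b11/s1 L1-HIT; vc=[7]
#4 0xb8→b11/s1 L1-HIT; vc=[7]
#5 0x91→b9/s1 MISS; vc=[7,11]
#6 0x72→b7/s1 VC-HIT; vc=[9,11]
#7 0xbd→b11/s1 VC-HIT; vc=[9,7]
#8 0x78→b7/s1 VC-HIT; vc=[9,11]
#9 0x7d→b7/s1 L1-HIT; vc=[9,11]
#10 0x77→b7/s1 L1-HIT; vc=[9,11]
#11 0xfe→b15/s1 MISS; vc=[9,11,7]
#12 0xf4→b15/s1 L1-HIT; vc=[9,11,7]
#13 0xb0→b11/s1 VC-HIT; vc=[9,15,7]
#14 0xbc→b11/s1 L1-HIT; vc=[9,15,7]
#15 0xf4→b15/s1 VC-HIT; vc=[9,11,7]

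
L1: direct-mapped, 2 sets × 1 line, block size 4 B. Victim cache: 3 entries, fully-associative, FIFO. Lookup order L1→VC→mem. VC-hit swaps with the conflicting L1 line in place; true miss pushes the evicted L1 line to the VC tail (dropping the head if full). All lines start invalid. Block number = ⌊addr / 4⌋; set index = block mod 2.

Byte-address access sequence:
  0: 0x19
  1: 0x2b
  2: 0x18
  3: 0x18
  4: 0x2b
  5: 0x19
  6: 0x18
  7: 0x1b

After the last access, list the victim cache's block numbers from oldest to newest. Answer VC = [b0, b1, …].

0: 0x19 (blk 6, set 0) → MISS  vc=[]
1: 0x2b (blk 10, set 0) → MISS  vc=[6]
2: 0x18 (blk 6, set 0) → VC-HIT  vc=[10]
3: 0x18 (blk 6, set 0) → L1-HIT  vc=[10]
4: 0x2b (blk 10, set 0) → VC-HIT  vc=[6]
5: 0x19 (blk 6, set 0) → VC-HIT  vc=[10]
6: 0x18 (blk 6, set 0) → L1-HIT  vc=[10]
7: 0x1b (blk 6, set 0) → L1-HIT  vc=[10]

VC = [10]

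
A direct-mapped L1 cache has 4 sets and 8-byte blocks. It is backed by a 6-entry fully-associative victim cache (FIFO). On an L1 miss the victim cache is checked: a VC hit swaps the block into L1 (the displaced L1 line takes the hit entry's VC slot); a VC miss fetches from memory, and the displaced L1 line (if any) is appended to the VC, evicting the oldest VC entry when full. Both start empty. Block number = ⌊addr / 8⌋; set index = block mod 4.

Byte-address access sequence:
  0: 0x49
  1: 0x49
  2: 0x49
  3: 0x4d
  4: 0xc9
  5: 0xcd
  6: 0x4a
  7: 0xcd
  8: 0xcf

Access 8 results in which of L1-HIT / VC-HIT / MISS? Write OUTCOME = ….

OUTCOME = L1-HIT

0: 0x49 (blk 9, set 1) → MISS  vc=[]
1: 0x49 (blk 9, set 1) → L1-HIT  vc=[]
2: 0x49 (blk 9, set 1) → L1-HIT  vc=[]
3: 0x4d (blk 9, set 1) → L1-HIT  vc=[]
4: 0xc9 (blk 25, set 1) → MISS  vc=[9]
5: 0xcd (blk 25, set 1) → L1-HIT  vc=[9]
6: 0x4a (blk 9, set 1) → VC-HIT  vc=[25]
7: 0xcd (blk 25, set 1) → VC-HIT  vc=[9]
8: 0xcf (blk 25, set 1) → L1-HIT  vc=[9]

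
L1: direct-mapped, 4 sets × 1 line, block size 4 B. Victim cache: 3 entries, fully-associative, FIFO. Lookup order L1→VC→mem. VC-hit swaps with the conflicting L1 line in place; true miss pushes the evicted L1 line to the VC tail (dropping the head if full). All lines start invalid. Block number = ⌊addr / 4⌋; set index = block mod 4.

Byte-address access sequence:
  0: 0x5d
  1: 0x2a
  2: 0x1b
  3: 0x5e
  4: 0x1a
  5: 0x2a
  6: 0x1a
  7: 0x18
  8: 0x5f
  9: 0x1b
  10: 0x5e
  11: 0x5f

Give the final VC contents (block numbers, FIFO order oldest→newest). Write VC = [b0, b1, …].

VC = [10]

0: 0x5d (blk 23, set 3) → MISS  vc=[]
1: 0x2a (blk 10, set 2) → MISS  vc=[]
2: 0x1b (blk 6, set 2) → MISS  vc=[10]
3: 0x5e (blk 23, set 3) → L1-HIT  vc=[10]
4: 0x1a (blk 6, set 2) → L1-HIT  vc=[10]
5: 0x2a (blk 10, set 2) → VC-HIT  vc=[6]
6: 0x1a (blk 6, set 2) → VC-HIT  vc=[10]
7: 0x18 (blk 6, set 2) → L1-HIT  vc=[10]
8: 0x5f (blk 23, set 3) → L1-HIT  vc=[10]
9: 0x1b (blk 6, set 2) → L1-HIT  vc=[10]
10: 0x5e (blk 23, set 3) → L1-HIT  vc=[10]
11: 0x5f (blk 23, set 3) → L1-HIT  vc=[10]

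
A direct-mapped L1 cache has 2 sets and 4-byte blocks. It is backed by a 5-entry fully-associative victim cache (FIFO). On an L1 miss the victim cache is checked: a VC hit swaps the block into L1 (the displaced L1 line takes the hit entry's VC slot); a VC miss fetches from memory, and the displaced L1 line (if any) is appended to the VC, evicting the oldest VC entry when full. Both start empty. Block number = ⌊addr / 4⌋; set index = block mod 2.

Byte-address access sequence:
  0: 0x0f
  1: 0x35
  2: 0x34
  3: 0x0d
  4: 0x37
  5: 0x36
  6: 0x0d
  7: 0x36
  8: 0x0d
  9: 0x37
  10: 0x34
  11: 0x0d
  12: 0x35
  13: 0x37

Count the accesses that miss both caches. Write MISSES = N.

#0 0xf→b3/s1 MISS; vc=[]
#1 0x35→b13/s1 MISS; vc=[3]
#2 0x34→b13/s1 L1-HIT; vc=[3]
#3 0xd→b3/s1 VC-HIT; vc=[13]
#4 0x37→b13/s1 VC-HIT; vc=[3]
#5 0x36→b13/s1 L1-HIT; vc=[3]
#6 0xd→b3/s1 VC-HIT; vc=[13]
#7 0x36→b13/s1 VC-HIT; vc=[3]
#8 0xd→b3/s1 VC-HIT; vc=[13]
#9 0x37→b13/s1 VC-HIT; vc=[3]
#10 0x34→b13/s1 L1-HIT; vc=[3]
#11 0xd→b3/s1 VC-HIT; vc=[13]
#12 0x35→b13/s1 VC-HIT; vc=[3]
#13 0x37→b13/s1 L1-HIT; vc=[3]

MISSES = 2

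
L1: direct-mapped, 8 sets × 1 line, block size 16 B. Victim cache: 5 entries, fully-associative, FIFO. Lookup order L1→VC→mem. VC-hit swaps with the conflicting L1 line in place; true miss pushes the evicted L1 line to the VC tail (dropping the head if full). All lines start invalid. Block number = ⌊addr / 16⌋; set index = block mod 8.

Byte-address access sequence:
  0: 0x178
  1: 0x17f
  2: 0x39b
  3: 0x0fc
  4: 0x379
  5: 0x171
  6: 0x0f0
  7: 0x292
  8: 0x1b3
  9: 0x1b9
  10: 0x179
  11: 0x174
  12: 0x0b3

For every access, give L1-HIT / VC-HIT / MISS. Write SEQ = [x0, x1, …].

SEQ = [MISS, L1-HIT, MISS, MISS, MISS, VC-HIT, VC-HIT, MISS, MISS, L1-HIT, VC-HIT, L1-HIT, MISS]

0: 0x178 (blk 23, set 7) → MISS  vc=[]
1: 0x17f (blk 23, set 7) → L1-HIT  vc=[]
2: 0x39b (blk 57, set 1) → MISS  vc=[]
3: 0xfc (blk 15, set 7) → MISS  vc=[23]
4: 0x379 (blk 55, set 7) → MISS  vc=[23, 15]
5: 0x171 (blk 23, set 7) → VC-HIT  vc=[55, 15]
6: 0xf0 (blk 15, set 7) → VC-HIT  vc=[55, 23]
7: 0x292 (blk 41, set 1) → MISS  vc=[55, 23, 57]
8: 0x1b3 (blk 27, set 3) → MISS  vc=[55, 23, 57]
9: 0x1b9 (blk 27, set 3) → L1-HIT  vc=[55, 23, 57]
10: 0x179 (blk 23, set 7) → VC-HIT  vc=[55, 15, 57]
11: 0x174 (blk 23, set 7) → L1-HIT  vc=[55, 15, 57]
12: 0xb3 (blk 11, set 3) → MISS  vc=[55, 15, 57, 27]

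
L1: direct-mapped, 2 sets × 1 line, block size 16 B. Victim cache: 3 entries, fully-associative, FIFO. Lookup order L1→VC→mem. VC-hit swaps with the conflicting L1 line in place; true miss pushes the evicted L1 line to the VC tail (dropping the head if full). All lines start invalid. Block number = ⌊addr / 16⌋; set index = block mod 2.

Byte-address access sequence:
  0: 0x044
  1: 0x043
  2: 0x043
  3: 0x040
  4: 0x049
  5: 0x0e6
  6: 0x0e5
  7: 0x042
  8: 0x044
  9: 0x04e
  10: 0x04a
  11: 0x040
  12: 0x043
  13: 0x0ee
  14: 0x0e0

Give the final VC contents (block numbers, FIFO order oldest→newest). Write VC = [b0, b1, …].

#0 0x44→b4/s0 MISS; vc=[]
#1 0x43→b4/s0 L1-HIT; vc=[]
#2 0x43→b4/s0 L1-HIT; vc=[]
#3 0x40→b4/s0 L1-HIT; vc=[]
#4 0x49→b4/s0 L1-HIT; vc=[]
#5 0xe6→b14/s0 MISS; vc=[4]
#6 0xe5→b14/s0 L1-HIT; vc=[4]
#7 0x42→b4/s0 VC-HIT; vc=[14]
#8 0x44→b4/s0 L1-HIT; vc=[14]
#9 0x4e→b4/s0 L1-HIT; vc=[14]
#10 0x4a→b4/s0 L1-HIT; vc=[14]
#11 0x40→b4/s0 L1-HIT; vc=[14]
#12 0x43→b4/s0 L1-HIT; vc=[14]
#13 0xee→b14/s0 VC-HIT; vc=[4]
#14 0xe0→b14/s0 L1-HIT; vc=[4]

VC = [4]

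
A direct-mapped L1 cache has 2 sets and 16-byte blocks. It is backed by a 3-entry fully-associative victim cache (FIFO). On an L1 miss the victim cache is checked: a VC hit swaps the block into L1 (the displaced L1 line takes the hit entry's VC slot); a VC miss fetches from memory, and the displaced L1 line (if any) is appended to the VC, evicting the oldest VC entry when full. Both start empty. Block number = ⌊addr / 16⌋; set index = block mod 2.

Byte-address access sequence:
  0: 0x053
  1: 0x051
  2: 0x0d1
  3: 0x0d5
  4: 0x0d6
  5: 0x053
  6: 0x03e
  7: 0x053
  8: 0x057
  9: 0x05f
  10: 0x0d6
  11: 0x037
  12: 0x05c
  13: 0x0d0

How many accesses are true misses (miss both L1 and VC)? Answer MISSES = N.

0: 0x53 (blk 5, set 1) → MISS  vc=[]
1: 0x51 (blk 5, set 1) → L1-HIT  vc=[]
2: 0xd1 (blk 13, set 1) → MISS  vc=[5]
3: 0xd5 (blk 13, set 1) → L1-HIT  vc=[5]
4: 0xd6 (blk 13, set 1) → L1-HIT  vc=[5]
5: 0x53 (blk 5, set 1) → VC-HIT  vc=[13]
6: 0x3e (blk 3, set 1) → MISS  vc=[13, 5]
7: 0x53 (blk 5, set 1) → VC-HIT  vc=[13, 3]
8: 0x57 (blk 5, set 1) → L1-HIT  vc=[13, 3]
9: 0x5f (blk 5, set 1) → L1-HIT  vc=[13, 3]
10: 0xd6 (blk 13, set 1) → VC-HIT  vc=[5, 3]
11: 0x37 (blk 3, set 1) → VC-HIT  vc=[5, 13]
12: 0x5c (blk 5, set 1) → VC-HIT  vc=[3, 13]
13: 0xd0 (blk 13, set 1) → VC-HIT  vc=[3, 5]

MISSES = 3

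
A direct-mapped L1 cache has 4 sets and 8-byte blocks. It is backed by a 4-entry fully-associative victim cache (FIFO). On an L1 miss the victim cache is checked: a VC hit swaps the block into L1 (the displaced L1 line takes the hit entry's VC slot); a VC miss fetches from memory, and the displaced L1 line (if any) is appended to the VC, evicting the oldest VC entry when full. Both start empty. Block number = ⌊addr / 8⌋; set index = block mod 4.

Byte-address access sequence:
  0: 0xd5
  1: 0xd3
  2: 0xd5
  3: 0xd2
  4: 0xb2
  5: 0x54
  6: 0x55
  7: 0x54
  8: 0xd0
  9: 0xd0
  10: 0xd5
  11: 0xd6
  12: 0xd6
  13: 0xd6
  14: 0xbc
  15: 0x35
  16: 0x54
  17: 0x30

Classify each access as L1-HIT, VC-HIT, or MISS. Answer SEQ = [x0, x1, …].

SEQ = [MISS, L1-HIT, L1-HIT, L1-HIT, MISS, MISS, L1-HIT, L1-HIT, VC-HIT, L1-HIT, L1-HIT, L1-HIT, L1-HIT, L1-HIT, MISS, MISS, VC-HIT, VC-HIT]

#0 0xd5→b26/s2 MISS; vc=[]
#1 0xd3→b26/s2 L1-HIT; vc=[]
#2 0xd5→b26/s2 L1-HIT; vc=[]
#3 0xd2→b26/s2 L1-HIT; vc=[]
#4 0xb2→b22/s2 MISS; vc=[26]
#5 0x54→b10/s2 MISS; vc=[26,22]
#6 0x55→b10/s2 L1-HIT; vc=[26,22]
#7 0x54→b10/s2 L1-HIT; vc=[26,22]
#8 0xd0→b26/s2 VC-HIT; vc=[10,22]
#9 0xd0→b26/s2 L1-HIT; vc=[10,22]
#10 0xd5→b26/s2 L1-HIT; vc=[10,22]
#11 0xd6→b26/s2 L1-HIT; vc=[10,22]
#12 0xd6→b26/s2 L1-HIT; vc=[10,22]
#13 0xd6→b26/s2 L1-HIT; vc=[10,22]
#14 0xbc→b23/s3 MISS; vc=[10,22]
#15 0x35→b6/s2 MISS; vc=[10,22,26]
#16 0x54→b10/s2 VC-HIT; vc=[6,22,26]
#17 0x30→b6/s2 VC-HIT; vc=[10,22,26]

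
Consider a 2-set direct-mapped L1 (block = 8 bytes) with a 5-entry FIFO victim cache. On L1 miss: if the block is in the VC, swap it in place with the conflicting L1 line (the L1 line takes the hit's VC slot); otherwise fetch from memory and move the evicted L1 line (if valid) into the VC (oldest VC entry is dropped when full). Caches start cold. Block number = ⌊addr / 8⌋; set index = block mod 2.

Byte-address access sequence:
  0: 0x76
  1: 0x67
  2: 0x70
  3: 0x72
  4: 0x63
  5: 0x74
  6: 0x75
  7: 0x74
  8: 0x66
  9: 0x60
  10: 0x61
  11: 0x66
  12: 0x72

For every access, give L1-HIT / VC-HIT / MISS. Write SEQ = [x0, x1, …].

#0 0x76→b14/s0 MISS; vc=[]
#1 0x67→b12/s0 MISS; vc=[14]
#2 0x70→b14/s0 VC-HIT; vc=[12]
#3 0x72→b14/s0 L1-HIT; vc=[12]
#4 0x63→b12/s0 VC-HIT; vc=[14]
#5 0x74→b14/s0 VC-HIT; vc=[12]
#6 0x75→b14/s0 L1-HIT; vc=[12]
#7 0x74→b14/s0 L1-HIT; vc=[12]
#8 0x66→b12/s0 VC-HIT; vc=[14]
#9 0x60→b12/s0 L1-HIT; vc=[14]
#10 0x61→b12/s0 L1-HIT; vc=[14]
#11 0x66→b12/s0 L1-HIT; vc=[14]
#12 0x72→b14/s0 VC-HIT; vc=[12]

SEQ = [MISS, MISS, VC-HIT, L1-HIT, VC-HIT, VC-HIT, L1-HIT, L1-HIT, VC-HIT, L1-HIT, L1-HIT, L1-HIT, VC-HIT]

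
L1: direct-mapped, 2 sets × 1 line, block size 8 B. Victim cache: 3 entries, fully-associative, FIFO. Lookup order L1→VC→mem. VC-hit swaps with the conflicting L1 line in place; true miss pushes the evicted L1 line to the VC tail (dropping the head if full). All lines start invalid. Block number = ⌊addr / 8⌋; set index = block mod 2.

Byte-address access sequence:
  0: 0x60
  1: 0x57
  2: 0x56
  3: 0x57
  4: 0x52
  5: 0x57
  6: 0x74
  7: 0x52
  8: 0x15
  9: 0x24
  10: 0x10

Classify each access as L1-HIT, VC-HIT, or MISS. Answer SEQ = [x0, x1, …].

SEQ = [MISS, MISS, L1-HIT, L1-HIT, L1-HIT, L1-HIT, MISS, VC-HIT, MISS, MISS, VC-HIT]

#0 0x60→b12/s0 MISS; vc=[]
#1 0x57→b10/s0 MISS; vc=[12]
#2 0x56→b10/s0 L1-HIT; vc=[12]
#3 0x57→b10/s0 L1-HIT; vc=[12]
#4 0x52→b10/s0 L1-HIT; vc=[12]
#5 0x57→b10/s0 L1-HIT; vc=[12]
#6 0x74→b14/s0 MISS; vc=[12,10]
#7 0x52→b10/s0 VC-HIT; vc=[12,14]
#8 0x15→b2/s0 MISS; vc=[12,14,10]
#9 0x24→b4/s0 MISS; vc=[14,10,2]
#10 0x10→b2/s0 VC-HIT; vc=[14,10,4]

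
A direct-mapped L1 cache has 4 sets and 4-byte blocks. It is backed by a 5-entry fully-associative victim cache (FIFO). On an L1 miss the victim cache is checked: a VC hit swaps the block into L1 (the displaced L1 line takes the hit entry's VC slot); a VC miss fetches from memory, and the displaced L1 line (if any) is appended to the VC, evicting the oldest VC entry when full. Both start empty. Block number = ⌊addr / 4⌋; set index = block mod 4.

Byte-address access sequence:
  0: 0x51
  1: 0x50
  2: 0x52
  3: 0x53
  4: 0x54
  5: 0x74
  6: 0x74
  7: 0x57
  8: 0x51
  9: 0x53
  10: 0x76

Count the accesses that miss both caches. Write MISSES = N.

MISSES = 3

  [0] addr=0x51 blk=20 s=0: MISS | VC []
  [1] addr=0x50 blk=20 s=0: L1-HIT | VC []
  [2] addr=0x52 blk=20 s=0: L1-HIT | VC []
  [3] addr=0x53 blk=20 s=0: L1-HIT | VC []
  [4] addr=0x54 blk=21 s=1: MISS | VC []
  [5] addr=0x74 blk=29 s=1: MISS | VC [21]
  [6] addr=0x74 blk=29 s=1: L1-HIT | VC [21]
  [7] addr=0x57 blk=21 s=1: VC-HIT | VC [29]
  [8] addr=0x51 blk=20 s=0: L1-HIT | VC [29]
  [9] addr=0x53 blk=20 s=0: L1-HIT | VC [29]
  [10] addr=0x76 blk=29 s=1: VC-HIT | VC [21]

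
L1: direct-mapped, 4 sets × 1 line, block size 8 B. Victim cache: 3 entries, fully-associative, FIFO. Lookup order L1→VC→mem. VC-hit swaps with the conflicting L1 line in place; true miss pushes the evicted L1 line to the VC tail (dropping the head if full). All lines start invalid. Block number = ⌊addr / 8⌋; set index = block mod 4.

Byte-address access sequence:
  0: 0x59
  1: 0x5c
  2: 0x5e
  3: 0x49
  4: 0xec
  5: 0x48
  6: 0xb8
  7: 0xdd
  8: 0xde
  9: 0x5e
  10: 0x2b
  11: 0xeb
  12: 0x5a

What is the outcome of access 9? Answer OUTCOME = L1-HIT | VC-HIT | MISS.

  [0] addr=0x59 blk=11 s=3: MISS | VC []
  [1] addr=0x5c blk=11 s=3: L1-HIT | VC []
  [2] addr=0x5e blk=11 s=3: L1-HIT | VC []
  [3] addr=0x49 blk=9 s=1: MISS | VC []
  [4] addr=0xec blk=29 s=1: MISS | VC [9]
  [5] addr=0x48 blk=9 s=1: VC-HIT | VC [29]
  [6] addr=0xb8 blk=23 s=3: MISS | VC [29, 11]
  [7] addr=0xdd blk=27 s=3: MISS | VC [29, 11, 23]
  [8] addr=0xde blk=27 s=3: L1-HIT | VC [29, 11, 23]
  [9] addr=0x5e blk=11 s=3: VC-HIT | VC [29, 27, 23]
  [10] addr=0x2b blk=5 s=1: MISS | VC [27, 23, 9]
  [11] addr=0xeb blk=29 s=1: MISS | VC [23, 9, 5]
  [12] addr=0x5a blk=11 s=3: L1-HIT | VC [23, 9, 5]

OUTCOME = VC-HIT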